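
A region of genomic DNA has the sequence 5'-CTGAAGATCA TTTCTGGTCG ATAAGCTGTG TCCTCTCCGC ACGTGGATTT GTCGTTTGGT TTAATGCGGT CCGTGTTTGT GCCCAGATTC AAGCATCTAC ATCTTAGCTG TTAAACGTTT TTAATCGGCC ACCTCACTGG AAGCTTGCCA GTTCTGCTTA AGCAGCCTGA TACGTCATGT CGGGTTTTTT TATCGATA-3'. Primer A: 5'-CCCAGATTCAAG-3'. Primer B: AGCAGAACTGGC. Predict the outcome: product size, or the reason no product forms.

Yes — a 77 bp product.

Primer A (CCCAGATTCAAG) matches the top strand at positions 82–93; it acts as a forward primer.
Primer B's reverse complement is GCCAGTTCTGCT, matching the top strand at positions 147–158; it acts as a reverse primer.
The 3' ends face each other across positions 82–158, giving a 77 bp product.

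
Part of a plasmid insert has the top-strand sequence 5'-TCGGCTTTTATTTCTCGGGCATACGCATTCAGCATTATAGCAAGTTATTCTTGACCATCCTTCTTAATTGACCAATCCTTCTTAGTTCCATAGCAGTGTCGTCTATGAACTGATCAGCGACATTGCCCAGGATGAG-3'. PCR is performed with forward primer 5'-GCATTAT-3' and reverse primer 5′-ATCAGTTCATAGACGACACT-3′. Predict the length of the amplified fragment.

83 bp

Scanning the template, GCATTAT occurs at positions 32–38; this primer anneals to the bottom strand there with its 3' end pointing downstream.
Taking the reverse complement of ATCAGTTCATAGACGACACT gives AGTGTCGTCTATGAACTGAT, found at positions 95–114 on the template; the primer anneals here to the top strand with its 3' end pointing upstream.
The product runs from position 32 to position 114, so its length is 114 − 32 + 1 = 83 bp.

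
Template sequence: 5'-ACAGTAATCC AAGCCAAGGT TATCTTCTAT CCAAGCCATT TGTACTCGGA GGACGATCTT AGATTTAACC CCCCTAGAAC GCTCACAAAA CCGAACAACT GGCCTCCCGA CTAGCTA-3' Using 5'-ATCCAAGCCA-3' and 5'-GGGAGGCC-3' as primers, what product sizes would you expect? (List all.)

102 bp, 80 bp

The forward primer ATCCAAGCCA matches the top strand at positions 7–16, 29–38.
The reverse primer's reverse complement is GGCCTCCC, matching at positions 101–108.
Each forward site pairs with the reverse site to give a product ending at position 108: sizes 102, 80 bp.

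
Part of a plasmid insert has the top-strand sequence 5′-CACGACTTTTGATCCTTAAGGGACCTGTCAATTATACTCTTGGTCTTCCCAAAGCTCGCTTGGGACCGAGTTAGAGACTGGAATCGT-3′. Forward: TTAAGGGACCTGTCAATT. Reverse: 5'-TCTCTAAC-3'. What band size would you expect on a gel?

62 bp

The forward primer matches the template at positions 16–33.
Taking the reverse complement of TCTCTAAC gives GTTAGAGA, found at positions 70–77 on the template; the primer anneals here to the top strand with its 3' end pointing upstream.
The product runs from position 16 to position 77, so its length is 77 − 16 + 1 = 62 bp.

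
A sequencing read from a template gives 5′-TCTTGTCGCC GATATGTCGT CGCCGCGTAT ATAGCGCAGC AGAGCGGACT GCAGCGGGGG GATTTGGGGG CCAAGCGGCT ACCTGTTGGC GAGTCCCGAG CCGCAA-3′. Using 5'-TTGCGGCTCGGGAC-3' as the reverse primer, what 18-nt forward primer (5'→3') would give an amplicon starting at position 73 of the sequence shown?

The reverse primer's reverse complement GTCCCGAGCCGCAA matches the template at positions 93–106; the product starts at position 73.
The forward primer is identical to the top strand over positions 73–90: AAGCGGCTACCTGTTGGC.

5'-AAGCGGCTACCTGTTGGC-3'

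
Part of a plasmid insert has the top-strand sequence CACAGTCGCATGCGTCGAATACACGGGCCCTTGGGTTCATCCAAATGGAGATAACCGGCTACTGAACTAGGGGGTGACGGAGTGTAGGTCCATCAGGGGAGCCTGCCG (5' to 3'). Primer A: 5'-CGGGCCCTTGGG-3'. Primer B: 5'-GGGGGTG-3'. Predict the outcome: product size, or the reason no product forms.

No product — both primers anneal to the same strand and extend in the same direction.

Primer A (CGGGCCCTTGGG) matches the top strand at positions 24–35 (3' end points downstream).
Primer B (GGGGGTG) also matches the top strand directly, at positions 70–76 — its reverse complement CACCCCC is not present.
Both primers anneal to the bottom strand with 3' ends pointing the same way, so neither can prime synthesis back toward the other.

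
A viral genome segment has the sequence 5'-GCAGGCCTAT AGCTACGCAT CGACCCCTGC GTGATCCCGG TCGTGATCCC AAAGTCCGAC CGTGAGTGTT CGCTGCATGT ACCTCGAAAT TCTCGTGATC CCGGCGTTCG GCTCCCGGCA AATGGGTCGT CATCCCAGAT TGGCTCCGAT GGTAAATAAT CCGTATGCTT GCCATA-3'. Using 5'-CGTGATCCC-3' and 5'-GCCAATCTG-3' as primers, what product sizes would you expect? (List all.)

115 bp, 103 bp, 51 bp

The forward primer CGTGATCCC matches the top strand at positions 30–38, 42–50, 94–102.
The reverse primer's reverse complement is CAGATTGGC, matching at positions 136–144.
Each forward site pairs with the reverse site to give a product ending at position 144: sizes 115, 103, 51 bp.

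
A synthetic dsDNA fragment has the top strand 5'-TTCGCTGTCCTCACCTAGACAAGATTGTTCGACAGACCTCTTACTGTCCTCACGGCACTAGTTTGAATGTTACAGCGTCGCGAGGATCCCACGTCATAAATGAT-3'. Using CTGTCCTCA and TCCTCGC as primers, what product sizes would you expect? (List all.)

82 bp, 43 bp

The forward primer CTGTCCTCA matches the top strand at positions 5–13, 44–52.
The reverse primer's reverse complement is GCGAGGA, matching at positions 80–86.
Each forward site pairs with the reverse site to give a product ending at position 86: sizes 82, 43 bp.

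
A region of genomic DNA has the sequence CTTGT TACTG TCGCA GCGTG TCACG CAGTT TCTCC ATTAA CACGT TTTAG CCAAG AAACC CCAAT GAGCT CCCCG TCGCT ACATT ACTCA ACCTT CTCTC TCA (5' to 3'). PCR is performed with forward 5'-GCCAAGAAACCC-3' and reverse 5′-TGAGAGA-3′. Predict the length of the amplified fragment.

Forward primer GCCAAGAAACCC is found on the top strand at positions 50–61.
Reverse complement of the reverse primer: TCTCTCA. This occurs on the top strand at positions 97–103.
Amplicon spans positions 50–103: 54 bp.

54 bp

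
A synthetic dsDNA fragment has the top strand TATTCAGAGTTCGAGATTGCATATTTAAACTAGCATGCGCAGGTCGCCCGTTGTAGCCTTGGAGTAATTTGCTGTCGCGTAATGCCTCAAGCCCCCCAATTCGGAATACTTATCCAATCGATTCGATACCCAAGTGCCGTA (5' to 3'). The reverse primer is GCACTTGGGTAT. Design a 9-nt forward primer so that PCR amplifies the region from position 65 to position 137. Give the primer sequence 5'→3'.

5'-TAATTTGCT-3'

The reverse primer's reverse complement ATACCCAAGTGC matches the template at positions 126–137; the product starts at position 65.
The forward primer is identical to the top strand over positions 65–73: TAATTTGCT.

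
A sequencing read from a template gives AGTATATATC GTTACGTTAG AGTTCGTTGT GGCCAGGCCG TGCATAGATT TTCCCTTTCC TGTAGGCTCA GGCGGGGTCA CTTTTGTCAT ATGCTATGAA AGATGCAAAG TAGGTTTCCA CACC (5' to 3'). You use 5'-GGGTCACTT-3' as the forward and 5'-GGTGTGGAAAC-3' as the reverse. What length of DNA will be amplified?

Scanning the template, GGGTCACTT occurs at positions 75–83; this primer anneals to the bottom strand there with its 3' end pointing downstream.
The reverse primer's reverse complement is GTTTCCACACC, which matches the template at positions 114–124.
Product length = (reverse-primer end) − (forward-primer start) + 1 = 124 − 75 + 1 = 50 bp.

50 bp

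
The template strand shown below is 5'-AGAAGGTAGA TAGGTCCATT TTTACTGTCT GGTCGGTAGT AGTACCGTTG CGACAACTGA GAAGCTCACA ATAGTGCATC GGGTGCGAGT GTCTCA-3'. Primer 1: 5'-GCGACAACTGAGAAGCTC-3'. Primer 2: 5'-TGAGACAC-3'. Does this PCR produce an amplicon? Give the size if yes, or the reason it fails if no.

Yes — a 47 bp product.

Primer 1 (GCGACAACTGAGAAGCTC) matches the top strand at positions 50–67; it acts as a forward primer.
Primer 2's reverse complement is GTGTCTCA, matching the top strand at positions 89–96; it acts as a reverse primer.
The 3' ends face each other across positions 50–96, giving a 47 bp product.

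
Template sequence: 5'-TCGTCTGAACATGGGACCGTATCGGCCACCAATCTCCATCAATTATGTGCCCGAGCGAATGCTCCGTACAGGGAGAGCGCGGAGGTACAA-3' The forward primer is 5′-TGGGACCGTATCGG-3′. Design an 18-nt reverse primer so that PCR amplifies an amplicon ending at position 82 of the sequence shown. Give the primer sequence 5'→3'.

The forward primer binds at positions 12–25; the product's 3' end on the top strand is position 82.
The reverse primer anneals to the top strand over positions 65–82, i.e. to CGTACAGGGAGAGCGCGG.
Its sequence written 5'→3' is the reverse complement: CCGCGCTCTCCCTGTACG.

5'-CCGCGCTCTCCCTGTACG-3'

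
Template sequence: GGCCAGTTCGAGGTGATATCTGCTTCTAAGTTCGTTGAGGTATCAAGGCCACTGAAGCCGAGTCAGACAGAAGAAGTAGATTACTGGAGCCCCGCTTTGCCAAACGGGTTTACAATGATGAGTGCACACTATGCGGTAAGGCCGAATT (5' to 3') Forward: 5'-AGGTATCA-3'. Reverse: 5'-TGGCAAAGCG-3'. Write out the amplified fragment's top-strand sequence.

5'-AGGTATCAAGGCCACTGAAGCCGAGTCAGACAGAAGAAGTAGATTACTGGAGCCCCGCTTTGCCA-3'

Forward primer AGGTATCA is found on the top strand at positions 38–45.
Reverse complement of the reverse primer: CGCTTTGCCA. This occurs on the top strand at positions 93–102.
The product is the template from position 38 through 102 (65 bp).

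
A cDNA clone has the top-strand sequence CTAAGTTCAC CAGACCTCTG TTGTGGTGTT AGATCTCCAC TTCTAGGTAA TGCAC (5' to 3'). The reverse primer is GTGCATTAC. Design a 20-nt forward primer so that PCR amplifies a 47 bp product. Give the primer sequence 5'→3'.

The reverse primer's reverse complement GTAATGCAC matches the template at positions 47–55, so the product ends at position 55.
A 47 bp product then starts at position 55 − 47 + 1 = 9.
The forward primer is identical to the top strand there: ACCAGACCTCTGTTGTGGTG.

5'-ACCAGACCTCTGTTGTGGTG-3'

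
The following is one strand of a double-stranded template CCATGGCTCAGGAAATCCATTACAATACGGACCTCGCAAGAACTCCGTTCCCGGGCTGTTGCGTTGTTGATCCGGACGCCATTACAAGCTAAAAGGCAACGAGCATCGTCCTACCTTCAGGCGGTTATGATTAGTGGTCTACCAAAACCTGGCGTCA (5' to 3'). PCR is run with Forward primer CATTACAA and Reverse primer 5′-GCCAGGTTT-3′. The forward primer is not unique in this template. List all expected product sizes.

136 bp, 74 bp

The forward primer CATTACAA matches the top strand at positions 18–25, 80–87.
The reverse primer's reverse complement is AAACCTGGC, matching at positions 145–153.
Each forward site pairs with the reverse site to give a product ending at position 153: sizes 136, 74 bp.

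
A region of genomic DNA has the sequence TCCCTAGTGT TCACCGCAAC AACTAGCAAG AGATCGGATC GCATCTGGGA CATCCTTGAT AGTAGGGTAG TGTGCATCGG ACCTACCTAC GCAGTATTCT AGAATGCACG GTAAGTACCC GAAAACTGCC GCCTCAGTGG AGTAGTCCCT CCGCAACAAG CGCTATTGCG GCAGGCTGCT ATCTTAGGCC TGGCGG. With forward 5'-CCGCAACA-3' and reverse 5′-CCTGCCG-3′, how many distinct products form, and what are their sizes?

Two products: 162 bp, 25 bp

The forward primer CCGCAACA matches the top strand at positions 14–21, 151–158.
The reverse primer's reverse complement is CGGCAGG, matching at positions 169–175.
Each forward site pairs with the reverse site to give a product ending at position 175: sizes 162, 25 bp.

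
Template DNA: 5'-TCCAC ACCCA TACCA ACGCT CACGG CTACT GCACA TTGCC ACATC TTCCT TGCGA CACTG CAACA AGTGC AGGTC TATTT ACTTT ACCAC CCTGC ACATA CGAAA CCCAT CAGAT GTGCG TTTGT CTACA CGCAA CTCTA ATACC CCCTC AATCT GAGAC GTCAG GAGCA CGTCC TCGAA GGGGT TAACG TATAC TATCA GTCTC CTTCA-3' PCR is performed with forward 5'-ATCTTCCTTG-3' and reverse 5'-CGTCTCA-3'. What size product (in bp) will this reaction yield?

Scanning the template, ATCTTCCTTG occurs at positions 43–52; this primer anneals to the bottom strand there with its 3' end pointing downstream.
Reverse complement of the reverse primer: TGAGACG. This occurs on the top strand at positions 155–161.
Amplicon spans positions 43–161: 119 bp.

119 bp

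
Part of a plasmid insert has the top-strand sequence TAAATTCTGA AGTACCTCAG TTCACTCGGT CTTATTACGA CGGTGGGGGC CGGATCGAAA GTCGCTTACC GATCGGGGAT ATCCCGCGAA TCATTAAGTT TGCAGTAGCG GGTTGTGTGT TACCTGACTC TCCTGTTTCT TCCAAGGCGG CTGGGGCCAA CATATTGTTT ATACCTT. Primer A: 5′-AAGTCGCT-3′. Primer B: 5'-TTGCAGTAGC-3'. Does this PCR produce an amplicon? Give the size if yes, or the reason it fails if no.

Primer A (AAGTCGCT) matches the top strand at positions 59–66 (3' end points downstream).
Primer B (TTGCAGTAGC) also matches the top strand directly, at positions 100–109 — its reverse complement GCTACTGCAA is not present.
Both primers anneal to the bottom strand with 3' ends pointing the same way, so neither can prime synthesis back toward the other.

No product — both primers anneal to the same strand and extend in the same direction.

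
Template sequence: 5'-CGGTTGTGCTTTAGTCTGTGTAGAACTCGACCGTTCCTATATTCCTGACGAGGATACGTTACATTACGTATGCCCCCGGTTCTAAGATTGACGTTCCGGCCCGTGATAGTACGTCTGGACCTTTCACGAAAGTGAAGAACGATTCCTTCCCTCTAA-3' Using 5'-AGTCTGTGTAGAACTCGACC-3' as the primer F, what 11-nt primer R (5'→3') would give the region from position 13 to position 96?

5'-GAACGTCAATC-3'

The product's 3' end on the top strand is position 96.
The reverse primer anneals to the top strand over positions 86–96, i.e. to GATTGACGTTC.
Its sequence written 5'→3' is the reverse complement: GAACGTCAATC.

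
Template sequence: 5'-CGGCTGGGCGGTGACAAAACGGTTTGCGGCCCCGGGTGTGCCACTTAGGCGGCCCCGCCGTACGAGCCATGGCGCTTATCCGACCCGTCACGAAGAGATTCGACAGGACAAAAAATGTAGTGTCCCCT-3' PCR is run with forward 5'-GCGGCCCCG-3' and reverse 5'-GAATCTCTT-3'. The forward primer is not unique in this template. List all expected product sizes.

The forward primer GCGGCCCCG matches the top strand at positions 26–34, 49–57.
The reverse primer's reverse complement is AAGAGATTC, matching at positions 93–101.
Each forward site pairs with the reverse site to give a product ending at position 101: sizes 76, 53 bp.

76 bp, 53 bp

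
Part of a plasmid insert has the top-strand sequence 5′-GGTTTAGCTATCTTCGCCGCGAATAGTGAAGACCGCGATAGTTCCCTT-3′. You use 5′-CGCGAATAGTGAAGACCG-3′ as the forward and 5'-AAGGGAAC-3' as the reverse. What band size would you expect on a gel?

31 bp

Scanning the template, CGCGAATAGTGAAGACCG occurs at positions 18–35; this primer anneals to the bottom strand there with its 3' end pointing downstream.
Taking the reverse complement of AAGGGAAC gives GTTCCCTT, found at positions 41–48 on the template; the primer anneals here to the top strand with its 3' end pointing upstream.
The product runs from position 18 to position 48, so its length is 48 − 18 + 1 = 31 bp.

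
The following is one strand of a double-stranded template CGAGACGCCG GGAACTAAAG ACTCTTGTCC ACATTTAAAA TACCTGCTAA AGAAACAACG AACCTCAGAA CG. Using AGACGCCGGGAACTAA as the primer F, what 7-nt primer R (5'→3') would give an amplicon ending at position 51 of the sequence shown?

The forward primer binds at positions 3–18; the product's 3' end on the top strand is position 51.
The reverse primer anneals to the top strand over positions 45–51, i.e. to TGCTAAA.
Its sequence written 5'→3' is the reverse complement: TTTAGCA.

5'-TTTAGCA-3'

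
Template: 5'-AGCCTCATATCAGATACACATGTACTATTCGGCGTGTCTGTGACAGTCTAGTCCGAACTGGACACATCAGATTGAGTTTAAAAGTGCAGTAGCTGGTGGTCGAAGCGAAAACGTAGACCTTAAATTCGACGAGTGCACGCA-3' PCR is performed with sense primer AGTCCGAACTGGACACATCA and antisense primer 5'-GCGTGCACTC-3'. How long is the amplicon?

91 bp

The forward primer matches the template at positions 50–69.
The reverse primer's reverse complement is GAGTGCACGC, which matches the template at positions 131–140.
The product runs from position 50 to position 140, so its length is 140 − 50 + 1 = 91 bp.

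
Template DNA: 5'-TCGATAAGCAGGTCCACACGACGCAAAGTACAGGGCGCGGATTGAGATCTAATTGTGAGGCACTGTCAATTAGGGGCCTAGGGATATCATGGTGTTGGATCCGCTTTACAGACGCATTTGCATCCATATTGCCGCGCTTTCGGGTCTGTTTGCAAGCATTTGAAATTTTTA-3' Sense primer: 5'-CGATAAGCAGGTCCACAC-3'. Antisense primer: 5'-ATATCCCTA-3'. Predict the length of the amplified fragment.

86 bp

The forward primer matches the template at positions 2–19.
Taking the reverse complement of ATATCCCTA gives TAGGGATAT, found at positions 79–87 on the template; the primer anneals here to the top strand with its 3' end pointing upstream.
Amplicon spans positions 2–87: 86 bp.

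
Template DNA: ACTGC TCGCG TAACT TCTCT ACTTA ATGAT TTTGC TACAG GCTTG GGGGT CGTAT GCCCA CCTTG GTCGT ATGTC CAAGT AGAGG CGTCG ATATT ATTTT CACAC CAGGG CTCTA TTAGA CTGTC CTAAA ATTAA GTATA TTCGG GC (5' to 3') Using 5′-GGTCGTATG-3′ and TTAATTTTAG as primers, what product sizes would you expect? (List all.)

The forward primer GGTCGTATG matches the top strand at positions 48–56, 65–73.
The reverse primer's reverse complement is CTAAAATTAA, matching at positions 126–135.
Each forward site pairs with the reverse site to give a product ending at position 135: sizes 88, 71 bp.

88 bp, 71 bp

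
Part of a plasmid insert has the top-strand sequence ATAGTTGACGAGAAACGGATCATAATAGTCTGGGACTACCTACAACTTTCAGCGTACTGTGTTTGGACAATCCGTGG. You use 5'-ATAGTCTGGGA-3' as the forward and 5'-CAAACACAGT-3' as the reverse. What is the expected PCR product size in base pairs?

Scanning the template, ATAGTCTGGGA occurs at positions 25–35; this primer anneals to the bottom strand there with its 3' end pointing downstream.
Reverse complement of the reverse primer: ACTGTGTTTG. This occurs on the top strand at positions 56–65.
Product length = (reverse-primer end) − (forward-primer start) + 1 = 65 − 25 + 1 = 41 bp.

41 bp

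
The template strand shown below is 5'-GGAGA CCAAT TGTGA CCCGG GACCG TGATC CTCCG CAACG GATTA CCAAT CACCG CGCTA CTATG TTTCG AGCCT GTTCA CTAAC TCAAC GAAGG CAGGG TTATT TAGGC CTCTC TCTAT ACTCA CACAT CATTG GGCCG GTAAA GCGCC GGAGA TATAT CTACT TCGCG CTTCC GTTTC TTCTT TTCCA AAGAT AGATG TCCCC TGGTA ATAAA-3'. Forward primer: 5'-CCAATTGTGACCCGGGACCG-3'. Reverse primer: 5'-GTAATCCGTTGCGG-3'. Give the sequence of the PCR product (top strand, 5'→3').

5'-CCAATTGTGACCCGGGACCGTGATCCTCCGCAACGGATTAC-3'

The forward primer matches the template at positions 6–25.
Reverse complement of the reverse primer: CCGCAACGGATTAC. This occurs on the top strand at positions 33–46.
The product is the template from position 6 through 46 (41 bp).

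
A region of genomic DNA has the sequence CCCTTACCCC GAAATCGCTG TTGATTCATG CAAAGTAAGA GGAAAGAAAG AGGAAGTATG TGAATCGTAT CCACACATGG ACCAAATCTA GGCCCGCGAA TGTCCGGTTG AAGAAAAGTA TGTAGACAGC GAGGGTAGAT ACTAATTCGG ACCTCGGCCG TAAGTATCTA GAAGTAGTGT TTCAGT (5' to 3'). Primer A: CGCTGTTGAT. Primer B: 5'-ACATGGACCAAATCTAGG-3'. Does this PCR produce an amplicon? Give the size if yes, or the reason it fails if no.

No product — both primers anneal to the same strand and extend in the same direction.

Primer A (CGCTGTTGAT) matches the top strand at positions 16–25 (3' end points downstream).
Primer B (ACATGGACCAAATCTAGG) also matches the top strand directly, at positions 75–92 — its reverse complement CCTAGATTTGGTCCATGT is not present.
Both primers anneal to the bottom strand with 3' ends pointing the same way, so neither can prime synthesis back toward the other.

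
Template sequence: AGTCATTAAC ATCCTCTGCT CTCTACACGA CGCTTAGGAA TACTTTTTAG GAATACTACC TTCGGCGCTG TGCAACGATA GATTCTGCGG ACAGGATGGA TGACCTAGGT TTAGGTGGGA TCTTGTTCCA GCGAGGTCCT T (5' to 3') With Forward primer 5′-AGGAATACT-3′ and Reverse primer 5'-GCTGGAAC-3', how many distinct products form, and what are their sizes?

Two products: 97 bp, 84 bp

The forward primer AGGAATACT matches the top strand at positions 36–44, 49–57.
The reverse primer's reverse complement is GTTCCAGC, matching at positions 125–132.
Each forward site pairs with the reverse site to give a product ending at position 132: sizes 97, 84 bp.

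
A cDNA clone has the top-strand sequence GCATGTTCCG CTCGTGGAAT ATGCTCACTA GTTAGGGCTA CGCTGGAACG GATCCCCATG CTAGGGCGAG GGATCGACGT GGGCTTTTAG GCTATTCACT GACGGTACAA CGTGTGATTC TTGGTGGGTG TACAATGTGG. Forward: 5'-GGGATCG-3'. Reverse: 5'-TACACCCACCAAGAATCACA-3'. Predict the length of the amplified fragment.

Forward primer GGGATCG is found on the top strand at positions 70–76.
The reverse primer's reverse complement is TGTGATTCTTGGTGGGTGTA, which matches the template at positions 113–132.
The product runs from position 70 to position 132, so its length is 132 − 70 + 1 = 63 bp.

63 bp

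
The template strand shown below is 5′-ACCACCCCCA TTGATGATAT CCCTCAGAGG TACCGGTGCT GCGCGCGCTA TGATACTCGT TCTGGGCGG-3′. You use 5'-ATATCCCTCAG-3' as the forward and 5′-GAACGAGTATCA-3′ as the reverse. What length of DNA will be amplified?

46 bp

Scanning the template, ATATCCCTCAG occurs at positions 17–27; this primer anneals to the bottom strand there with its 3' end pointing downstream.
Taking the reverse complement of GAACGAGTATCA gives TGATACTCGTTC, found at positions 51–62 on the template; the primer anneals here to the top strand with its 3' end pointing upstream.
Product length = (reverse-primer end) − (forward-primer start) + 1 = 62 − 17 + 1 = 46 bp.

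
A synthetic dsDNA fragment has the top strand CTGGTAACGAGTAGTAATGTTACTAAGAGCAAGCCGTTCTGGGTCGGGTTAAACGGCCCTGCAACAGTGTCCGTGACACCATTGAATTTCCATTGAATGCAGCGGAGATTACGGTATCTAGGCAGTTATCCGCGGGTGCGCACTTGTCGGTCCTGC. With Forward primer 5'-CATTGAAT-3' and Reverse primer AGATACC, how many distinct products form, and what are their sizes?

Two products: 40 bp, 29 bp

The forward primer CATTGAAT matches the top strand at positions 80–87, 91–98.
The reverse primer's reverse complement is GGTATCT, matching at positions 113–119.
Each forward site pairs with the reverse site to give a product ending at position 119: sizes 40, 29 bp.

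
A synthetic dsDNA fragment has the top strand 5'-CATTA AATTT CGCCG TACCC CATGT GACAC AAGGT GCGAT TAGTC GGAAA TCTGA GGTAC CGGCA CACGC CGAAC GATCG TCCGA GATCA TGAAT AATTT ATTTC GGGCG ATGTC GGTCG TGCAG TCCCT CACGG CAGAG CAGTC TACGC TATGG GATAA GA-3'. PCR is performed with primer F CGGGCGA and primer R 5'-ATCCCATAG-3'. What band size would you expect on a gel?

54 bp

Forward primer CGGGCGA is found on the top strand at positions 105–111.
Taking the reverse complement of ATCCCATAG gives CTATGGGAT, found at positions 150–158 on the template; the primer anneals here to the top strand with its 3' end pointing upstream.
The product runs from position 105 to position 158, so its length is 158 − 105 + 1 = 54 bp.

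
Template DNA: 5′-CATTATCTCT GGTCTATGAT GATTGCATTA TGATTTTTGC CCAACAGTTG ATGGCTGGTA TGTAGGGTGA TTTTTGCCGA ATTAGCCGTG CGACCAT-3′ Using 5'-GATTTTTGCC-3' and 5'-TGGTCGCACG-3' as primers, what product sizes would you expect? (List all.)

The forward primer GATTTTTGCC matches the top strand at positions 32–41, 69–78.
The reverse primer's reverse complement is CGTGCGACCA, matching at positions 87–96.
Each forward site pairs with the reverse site to give a product ending at position 96: sizes 65, 28 bp.

65 bp, 28 bp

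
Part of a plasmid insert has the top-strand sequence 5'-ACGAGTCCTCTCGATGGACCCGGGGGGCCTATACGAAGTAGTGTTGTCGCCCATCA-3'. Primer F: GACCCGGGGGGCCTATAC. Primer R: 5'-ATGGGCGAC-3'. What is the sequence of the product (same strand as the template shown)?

Forward primer GACCCGGGGGGCCTATAC is found on the top strand at positions 17–34.
The reverse primer's reverse complement is GTCGCCCAT, which matches the template at positions 46–54.
The product is the template from position 17 through 54 (38 bp).

5'-GACCCGGGGGGCCTATACGAAGTAGTGTTGTCGCCCAT-3'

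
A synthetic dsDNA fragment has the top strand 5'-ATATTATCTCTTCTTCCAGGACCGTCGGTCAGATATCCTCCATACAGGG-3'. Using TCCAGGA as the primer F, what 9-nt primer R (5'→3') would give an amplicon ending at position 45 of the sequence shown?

5'-GTATGGAGG-3'

The forward primer binds at positions 15–21; the product's 3' end on the top strand is position 45.
The reverse primer anneals to the top strand over positions 37–45, i.e. to CCTCCATAC.
Its sequence written 5'→3' is the reverse complement: GTATGGAGG.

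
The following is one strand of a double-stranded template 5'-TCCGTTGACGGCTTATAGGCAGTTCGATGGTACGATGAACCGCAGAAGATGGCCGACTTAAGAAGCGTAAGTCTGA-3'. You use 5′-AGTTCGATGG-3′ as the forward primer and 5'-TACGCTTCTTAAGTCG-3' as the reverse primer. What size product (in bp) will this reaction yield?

49 bp

Scanning the template, AGTTCGATGG occurs at positions 21–30; this primer anneals to the bottom strand there with its 3' end pointing downstream.
The reverse primer's reverse complement is CGACTTAAGAAGCGTA, which matches the template at positions 54–69.
The product runs from position 21 to position 69, so its length is 69 − 21 + 1 = 49 bp.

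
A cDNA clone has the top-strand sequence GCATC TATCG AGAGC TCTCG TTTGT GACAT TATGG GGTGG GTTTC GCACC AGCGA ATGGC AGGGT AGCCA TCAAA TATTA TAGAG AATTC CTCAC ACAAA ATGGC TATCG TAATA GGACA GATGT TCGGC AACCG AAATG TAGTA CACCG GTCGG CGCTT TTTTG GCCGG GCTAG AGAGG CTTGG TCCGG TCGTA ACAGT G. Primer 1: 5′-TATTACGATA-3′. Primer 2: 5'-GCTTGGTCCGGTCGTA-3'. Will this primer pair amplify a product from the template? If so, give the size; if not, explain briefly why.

No product — the primers' 3' ends point away from each other.

Primer 1 (TATTACGATA) has reverse complement TATCGTAATA, which matches the top strand at positions 106–115; primer 1 anneals to the top strand there with its 3' end pointing upstream toward position 106.
Primer 2 (GCTTGGTCCGGTCGTA) matches the top strand directly at positions 180–195; it anneals to the bottom strand with its 3' end pointing downstream toward position 195.
The 3' ends diverge (primer 1 extends toward position 1, primer 2 toward position 201), so the primers never converge on a shared product.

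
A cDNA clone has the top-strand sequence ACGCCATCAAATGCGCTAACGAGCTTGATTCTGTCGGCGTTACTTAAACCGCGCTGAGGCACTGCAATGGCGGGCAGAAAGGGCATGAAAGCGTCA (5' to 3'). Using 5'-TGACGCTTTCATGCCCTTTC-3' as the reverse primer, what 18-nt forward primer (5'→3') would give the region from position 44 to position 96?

The reverse primer's reverse complement GAAAGGGCATGAAAGCGTCA matches the template at positions 77–96; the product starts at position 44.
The forward primer is identical to the top strand over positions 44–61: TTAAACCGCGCTGAGGCA.

5'-TTAAACCGCGCTGAGGCA-3'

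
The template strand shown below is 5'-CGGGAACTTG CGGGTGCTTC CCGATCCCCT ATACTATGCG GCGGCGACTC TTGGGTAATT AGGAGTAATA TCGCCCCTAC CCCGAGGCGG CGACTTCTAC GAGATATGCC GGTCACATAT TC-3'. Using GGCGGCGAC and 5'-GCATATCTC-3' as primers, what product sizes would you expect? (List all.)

The forward primer GGCGGCGAC matches the top strand at positions 40–48, 86–94.
The reverse primer's reverse complement is GAGATATGC, matching at positions 101–109.
Each forward site pairs with the reverse site to give a product ending at position 109: sizes 70, 24 bp.

70 bp, 24 bp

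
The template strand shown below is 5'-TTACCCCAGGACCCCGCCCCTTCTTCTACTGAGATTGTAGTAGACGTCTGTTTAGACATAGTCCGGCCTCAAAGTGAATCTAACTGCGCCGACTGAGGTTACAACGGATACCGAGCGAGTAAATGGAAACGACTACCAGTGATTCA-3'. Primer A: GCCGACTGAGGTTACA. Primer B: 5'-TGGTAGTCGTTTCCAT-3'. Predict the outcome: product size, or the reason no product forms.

Primer A (GCCGACTGAGGTTACA) matches the top strand at positions 88–103; it acts as a forward primer.
Primer B's reverse complement is ATGGAAACGACTACCA, matching the top strand at positions 123–138; it acts as a reverse primer.
The 3' ends face each other across positions 88–138, giving a 51 bp product.

Yes — a 51 bp product.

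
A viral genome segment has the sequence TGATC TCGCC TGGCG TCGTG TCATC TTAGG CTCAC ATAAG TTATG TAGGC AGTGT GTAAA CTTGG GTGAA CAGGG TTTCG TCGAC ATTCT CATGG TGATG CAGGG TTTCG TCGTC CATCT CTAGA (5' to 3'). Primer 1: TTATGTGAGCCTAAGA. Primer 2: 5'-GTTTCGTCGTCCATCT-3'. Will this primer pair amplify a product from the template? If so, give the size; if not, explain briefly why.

No product — the primers' 3' ends point away from each other.

Primer 1 (TTATGTGAGCCTAAGA) has reverse complement TCTTAGGCTCACATAA, which matches the top strand at positions 24–39; primer 1 anneals to the top strand there with its 3' end pointing upstream toward position 24.
Primer 2 (GTTTCGTCGTCCATCT) matches the top strand directly at positions 105–120; it anneals to the bottom strand with its 3' end pointing downstream toward position 120.
The 3' ends diverge (primer 1 extends toward position 1, primer 2 toward position 125), so the primers never converge on a shared product.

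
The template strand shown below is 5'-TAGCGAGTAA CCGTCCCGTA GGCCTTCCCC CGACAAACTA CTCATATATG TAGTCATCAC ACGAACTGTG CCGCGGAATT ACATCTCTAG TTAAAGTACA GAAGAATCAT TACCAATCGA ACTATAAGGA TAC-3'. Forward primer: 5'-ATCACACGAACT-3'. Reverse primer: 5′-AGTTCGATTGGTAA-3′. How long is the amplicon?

68 bp

Forward primer ATCACACGAACT is found on the top strand at positions 56–67.
Reverse complement of the reverse primer: TTACCAATCGAACT. This occurs on the top strand at positions 110–123.
Amplicon spans positions 56–123: 68 bp.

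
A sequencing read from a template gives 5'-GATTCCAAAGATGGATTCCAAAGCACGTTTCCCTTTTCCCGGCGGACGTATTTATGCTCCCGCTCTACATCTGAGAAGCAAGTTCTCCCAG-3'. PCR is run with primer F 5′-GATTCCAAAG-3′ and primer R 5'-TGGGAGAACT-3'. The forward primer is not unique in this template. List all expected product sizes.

90 bp, 77 bp

The forward primer GATTCCAAAG matches the top strand at positions 1–10, 14–23.
The reverse primer's reverse complement is AGTTCTCCCA, matching at positions 81–90.
Each forward site pairs with the reverse site to give a product ending at position 90: sizes 90, 77 bp.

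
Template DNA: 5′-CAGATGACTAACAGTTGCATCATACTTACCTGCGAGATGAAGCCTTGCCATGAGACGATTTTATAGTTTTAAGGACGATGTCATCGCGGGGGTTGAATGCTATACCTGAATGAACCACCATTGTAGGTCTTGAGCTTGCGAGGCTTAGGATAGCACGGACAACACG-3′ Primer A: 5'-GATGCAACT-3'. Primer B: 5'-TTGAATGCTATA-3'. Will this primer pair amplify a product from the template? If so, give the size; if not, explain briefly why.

Primer A (GATGCAACT) has reverse complement AGTTGCATC, which matches the top strand at positions 13–21; primer A anneals to the top strand there with its 3' end pointing upstream toward position 13.
Primer B (TTGAATGCTATA) matches the top strand directly at positions 93–104; it anneals to the bottom strand with its 3' end pointing downstream toward position 104.
The 3' ends diverge (primer A extends toward position 1, primer B toward position 166), so the primers never converge on a shared product.

No product — the primers' 3' ends point away from each other.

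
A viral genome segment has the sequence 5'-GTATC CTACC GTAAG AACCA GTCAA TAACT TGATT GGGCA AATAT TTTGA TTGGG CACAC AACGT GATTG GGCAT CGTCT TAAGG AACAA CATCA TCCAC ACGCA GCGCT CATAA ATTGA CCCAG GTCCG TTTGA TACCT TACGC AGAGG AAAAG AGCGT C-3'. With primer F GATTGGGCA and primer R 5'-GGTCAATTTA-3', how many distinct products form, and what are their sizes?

Three products: 91 bp, 74 bp, 57 bp

The forward primer GATTGGGCA matches the top strand at positions 32–40, 49–57, 66–74.
The reverse primer's reverse complement is TAAATTGACC, matching at positions 113–122.
Each forward site pairs with the reverse site to give a product ending at position 122: sizes 91, 74, 57 bp.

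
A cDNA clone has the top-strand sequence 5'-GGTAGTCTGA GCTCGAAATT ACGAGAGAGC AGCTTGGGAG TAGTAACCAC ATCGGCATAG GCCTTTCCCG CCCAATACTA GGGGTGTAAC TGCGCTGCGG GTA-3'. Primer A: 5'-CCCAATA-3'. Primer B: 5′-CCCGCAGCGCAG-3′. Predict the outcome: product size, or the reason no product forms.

Yes — a 31 bp product.

Primer A (CCCAATA) matches the top strand at positions 71–77; it acts as a forward primer.
Primer B's reverse complement is CTGCGCTGCGGG, matching the top strand at positions 90–101; it acts as a reverse primer.
The 3' ends face each other across positions 71–101, giving a 31 bp product.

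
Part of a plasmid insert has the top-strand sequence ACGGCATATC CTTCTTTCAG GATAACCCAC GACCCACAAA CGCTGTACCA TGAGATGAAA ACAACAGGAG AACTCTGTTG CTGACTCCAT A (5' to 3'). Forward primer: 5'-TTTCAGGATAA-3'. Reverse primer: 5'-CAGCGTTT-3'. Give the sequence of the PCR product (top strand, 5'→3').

5'-TTTCAGGATAACCCACGACCCACAAACGCTG-3'

Scanning the template, TTTCAGGATAA occurs at positions 15–25; this primer anneals to the bottom strand there with its 3' end pointing downstream.
Taking the reverse complement of CAGCGTTT gives AAACGCTG, found at positions 38–45 on the template; the primer anneals here to the top strand with its 3' end pointing upstream.
The product is the template from position 15 through 45 (31 bp).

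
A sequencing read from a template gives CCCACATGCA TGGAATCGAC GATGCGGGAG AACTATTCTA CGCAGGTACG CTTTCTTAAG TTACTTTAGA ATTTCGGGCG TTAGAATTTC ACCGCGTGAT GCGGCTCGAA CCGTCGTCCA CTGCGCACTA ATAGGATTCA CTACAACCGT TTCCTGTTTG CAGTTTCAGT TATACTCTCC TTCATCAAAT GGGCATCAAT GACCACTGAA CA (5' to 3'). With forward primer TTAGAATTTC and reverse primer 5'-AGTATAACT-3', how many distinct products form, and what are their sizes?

The forward primer TTAGAATTTC matches the top strand at positions 66–75, 81–90.
The reverse primer's reverse complement is AGTTATACT, matching at positions 168–176.
Each forward site pairs with the reverse site to give a product ending at position 176: sizes 111, 96 bp.

Two products: 111 bp, 96 bp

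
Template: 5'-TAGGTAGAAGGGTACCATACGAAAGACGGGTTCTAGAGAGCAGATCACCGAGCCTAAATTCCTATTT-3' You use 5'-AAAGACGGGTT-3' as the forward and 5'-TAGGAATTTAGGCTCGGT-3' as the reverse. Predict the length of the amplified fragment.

43 bp

The forward primer matches the template at positions 22–32.
The reverse primer's reverse complement is ACCGAGCCTAAATTCCTA, which matches the template at positions 47–64.
The product runs from position 22 to position 64, so its length is 64 − 22 + 1 = 43 bp.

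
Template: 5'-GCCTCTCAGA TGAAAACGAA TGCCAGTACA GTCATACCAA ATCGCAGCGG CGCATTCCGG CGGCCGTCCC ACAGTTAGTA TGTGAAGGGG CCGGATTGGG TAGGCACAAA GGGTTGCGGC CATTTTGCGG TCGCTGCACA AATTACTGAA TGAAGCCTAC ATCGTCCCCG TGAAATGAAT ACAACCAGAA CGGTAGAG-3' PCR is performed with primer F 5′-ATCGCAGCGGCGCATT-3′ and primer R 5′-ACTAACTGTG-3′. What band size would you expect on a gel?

Scanning the template, ATCGCAGCGGCGCATT occurs at positions 41–56; this primer anneals to the bottom strand there with its 3' end pointing downstream.
The reverse primer's reverse complement is CACAGTTAGT, which matches the template at positions 70–79.
Product length = (reverse-primer end) − (forward-primer start) + 1 = 79 − 41 + 1 = 39 bp.

39 bp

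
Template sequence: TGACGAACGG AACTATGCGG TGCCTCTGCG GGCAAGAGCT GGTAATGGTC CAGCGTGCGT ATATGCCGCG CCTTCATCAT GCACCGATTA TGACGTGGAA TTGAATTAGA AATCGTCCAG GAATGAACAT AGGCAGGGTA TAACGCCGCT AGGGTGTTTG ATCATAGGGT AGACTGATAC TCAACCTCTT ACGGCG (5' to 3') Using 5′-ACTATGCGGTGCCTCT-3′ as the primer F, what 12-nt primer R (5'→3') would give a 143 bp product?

5'-CCCTAGCGGCGT-3'

The forward primer binds at positions 12–27, so a 143 bp product ends at position 12 + 143 − 1 = 154.
The reverse primer anneals to the top strand over positions 143–154, i.e. to ACGCCGCTAGGG.
Its sequence written 5'→3' is the reverse complement: CCCTAGCGGCGT.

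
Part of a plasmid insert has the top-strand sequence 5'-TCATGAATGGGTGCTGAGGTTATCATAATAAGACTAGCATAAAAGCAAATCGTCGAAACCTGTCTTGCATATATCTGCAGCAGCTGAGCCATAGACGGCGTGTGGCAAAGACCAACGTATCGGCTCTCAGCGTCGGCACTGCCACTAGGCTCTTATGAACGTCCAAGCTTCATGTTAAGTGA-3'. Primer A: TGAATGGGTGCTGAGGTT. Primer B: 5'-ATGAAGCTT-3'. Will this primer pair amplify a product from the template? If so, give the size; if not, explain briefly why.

Primer A (TGAATGGGTGCTGAGGTT) matches the top strand at positions 4–21; it acts as a forward primer.
Primer B's reverse complement is AAGCTTCAT, matching the top strand at positions 165–173; it acts as a reverse primer.
The 3' ends face each other across positions 4–173, giving a 170 bp product.

Yes — a 170 bp product.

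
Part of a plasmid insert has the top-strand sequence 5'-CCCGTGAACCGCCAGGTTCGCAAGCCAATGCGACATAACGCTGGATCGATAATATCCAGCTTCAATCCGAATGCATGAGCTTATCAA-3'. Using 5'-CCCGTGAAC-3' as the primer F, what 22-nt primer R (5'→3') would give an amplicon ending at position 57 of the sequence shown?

5'-GGATATTATCGATCCAGCGTTA-3'

The forward primer binds at positions 1–9; the product's 3' end on the top strand is position 57.
The reverse primer anneals to the top strand over positions 36–57, i.e. to TAACGCTGGATCGATAATATCC.
Its sequence written 5'→3' is the reverse complement: GGATATTATCGATCCAGCGTTA.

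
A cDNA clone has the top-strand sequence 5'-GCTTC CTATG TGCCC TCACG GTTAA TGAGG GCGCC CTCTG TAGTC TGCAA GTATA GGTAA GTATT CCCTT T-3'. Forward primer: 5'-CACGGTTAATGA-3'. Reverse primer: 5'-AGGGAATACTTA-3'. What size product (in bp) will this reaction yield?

53 bp

Scanning the template, CACGGTTAATGA occurs at positions 17–28; this primer anneals to the bottom strand there with its 3' end pointing downstream.
Taking the reverse complement of AGGGAATACTTA gives TAAGTATTCCCT, found at positions 58–69 on the template; the primer anneals here to the top strand with its 3' end pointing upstream.
Product length = (reverse-primer end) − (forward-primer start) + 1 = 69 − 17 + 1 = 53 bp.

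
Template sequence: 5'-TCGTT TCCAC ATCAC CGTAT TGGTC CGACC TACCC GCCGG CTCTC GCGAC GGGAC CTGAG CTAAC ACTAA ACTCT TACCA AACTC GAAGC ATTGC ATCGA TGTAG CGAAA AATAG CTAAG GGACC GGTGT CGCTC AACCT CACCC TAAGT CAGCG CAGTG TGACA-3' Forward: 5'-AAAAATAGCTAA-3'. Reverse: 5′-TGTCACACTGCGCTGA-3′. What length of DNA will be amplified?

58 bp

The forward primer matches the template at positions 108–119.
Reverse complement of the reverse primer: TCAGCGCAGTGTGACA. This occurs on the top strand at positions 150–165.
Product length = (reverse-primer end) − (forward-primer start) + 1 = 165 − 108 + 1 = 58 bp.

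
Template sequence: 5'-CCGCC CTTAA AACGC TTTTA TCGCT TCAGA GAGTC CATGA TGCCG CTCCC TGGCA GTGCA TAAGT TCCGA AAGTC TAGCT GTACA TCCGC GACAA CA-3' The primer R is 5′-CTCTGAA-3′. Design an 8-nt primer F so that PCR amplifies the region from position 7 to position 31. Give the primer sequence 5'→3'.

5'-TTAAAACG-3'

The reverse primer's reverse complement TTCAGAG matches the template at positions 25–31; the product starts at position 7.
The forward primer is identical to the top strand over positions 7–14: TTAAAACG.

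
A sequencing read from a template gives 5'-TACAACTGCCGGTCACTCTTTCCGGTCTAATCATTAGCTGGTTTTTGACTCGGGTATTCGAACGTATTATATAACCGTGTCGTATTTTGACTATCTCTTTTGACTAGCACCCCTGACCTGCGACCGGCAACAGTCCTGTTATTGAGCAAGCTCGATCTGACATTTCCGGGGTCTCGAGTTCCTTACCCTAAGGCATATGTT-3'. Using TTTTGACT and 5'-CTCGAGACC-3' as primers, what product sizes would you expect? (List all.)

The forward primer TTTTGACT matches the top strand at positions 43–50, 85–92, 98–105.
The reverse primer's reverse complement is GGTCTCGAG, matching at positions 170–178.
Each forward site pairs with the reverse site to give a product ending at position 178: sizes 136, 94, 81 bp.

136 bp, 94 bp, 81 bp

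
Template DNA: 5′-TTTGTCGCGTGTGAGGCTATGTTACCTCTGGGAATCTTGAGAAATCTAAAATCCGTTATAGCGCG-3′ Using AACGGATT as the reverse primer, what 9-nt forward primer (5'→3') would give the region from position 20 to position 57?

The reverse primer's reverse complement AATCCGTT matches the template at positions 50–57; the product starts at position 20.
The forward primer is identical to the top strand over positions 20–28: TGTTACCTC.

5'-TGTTACCTC-3'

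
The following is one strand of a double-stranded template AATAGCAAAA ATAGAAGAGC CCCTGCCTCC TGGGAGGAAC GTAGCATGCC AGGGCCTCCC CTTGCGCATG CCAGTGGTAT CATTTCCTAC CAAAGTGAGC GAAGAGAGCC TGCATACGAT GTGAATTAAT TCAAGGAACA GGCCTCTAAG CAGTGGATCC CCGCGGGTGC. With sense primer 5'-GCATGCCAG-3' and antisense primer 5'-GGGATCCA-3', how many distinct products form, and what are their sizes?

Two products: 118 bp, 96 bp

The forward primer GCATGCCAG matches the top strand at positions 44–52, 66–74.
The reverse primer's reverse complement is TGGATCCC, matching at positions 154–161.
Each forward site pairs with the reverse site to give a product ending at position 161: sizes 118, 96 bp.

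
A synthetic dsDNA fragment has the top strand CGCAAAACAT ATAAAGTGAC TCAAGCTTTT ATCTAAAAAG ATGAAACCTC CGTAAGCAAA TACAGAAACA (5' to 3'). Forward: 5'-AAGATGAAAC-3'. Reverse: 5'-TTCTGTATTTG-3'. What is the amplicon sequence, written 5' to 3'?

Scanning the template, AAGATGAAAC occurs at positions 38–47; this primer anneals to the bottom strand there with its 3' end pointing downstream.
Reverse complement of the reverse primer: CAAATACAGAA. This occurs on the top strand at positions 57–67.
The product is the template from position 38 through 67 (30 bp).

5'-AAGATGAAACCTCCGTAAGCAAATACAGAA-3'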